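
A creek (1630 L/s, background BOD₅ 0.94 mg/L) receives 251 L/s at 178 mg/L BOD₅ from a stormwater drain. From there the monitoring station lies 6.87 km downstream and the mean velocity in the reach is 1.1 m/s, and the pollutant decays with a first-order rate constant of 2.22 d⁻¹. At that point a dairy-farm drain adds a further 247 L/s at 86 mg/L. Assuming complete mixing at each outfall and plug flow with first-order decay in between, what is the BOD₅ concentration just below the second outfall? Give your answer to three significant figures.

Mixed concentration C = ΣQC/ΣQ = (1630·0.9400 + 251.0·178.0) / 1881 = 46210/1881 = 24.57 mg/L; combined flow 1881 L/s.
Travel time t = 6.87·1000 / 1.1 = 6245 s = 1.735 h.
After decay, C = 24.57 × e^(−kt) = 24.57 × 0.8517 = 20.92 mg/L.
Second outfall: C = (1881·20.92 + 247.0·86.00)/2128 = 28.48 mg/L.

28.5 mg/L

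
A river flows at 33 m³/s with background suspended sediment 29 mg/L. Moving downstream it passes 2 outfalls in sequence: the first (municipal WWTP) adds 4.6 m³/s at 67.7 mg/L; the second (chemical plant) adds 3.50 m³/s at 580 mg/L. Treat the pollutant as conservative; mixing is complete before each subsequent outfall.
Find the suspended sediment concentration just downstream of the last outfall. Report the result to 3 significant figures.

80.3 mg/L

Outfall 1: combined Q = 37.60 m³/s; C = (33.00·29.00 + 4.600·67.70)/37.60 = 33.73 mg/L.
Outfall 2: combined Q = 41.10 m³/s; C = (37.60·33.73 + 3.500·580.0)/41.10 = 80.25 mg/L.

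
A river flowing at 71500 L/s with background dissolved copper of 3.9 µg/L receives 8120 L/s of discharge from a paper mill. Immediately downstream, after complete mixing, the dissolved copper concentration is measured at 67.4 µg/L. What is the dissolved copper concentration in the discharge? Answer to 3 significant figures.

Mass balance: 71500·3.900 + 8120·Cₑ = 79620·67.40
→ Cₑ = (79620·67.40 − 71500·3.900) / 8120 = 626.5 µg/L.

627 µg/L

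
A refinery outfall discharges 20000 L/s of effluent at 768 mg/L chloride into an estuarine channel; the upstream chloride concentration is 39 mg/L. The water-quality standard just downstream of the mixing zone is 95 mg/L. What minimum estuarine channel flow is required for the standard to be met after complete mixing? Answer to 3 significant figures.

Set C_mix = 95: (Q·39.00 + 20000·768.0) / (Q + 20000) = 95
→ Q = 20000·(768.0 − 95)/(95 − 39.00) = 240400 L/s.

240000 L/s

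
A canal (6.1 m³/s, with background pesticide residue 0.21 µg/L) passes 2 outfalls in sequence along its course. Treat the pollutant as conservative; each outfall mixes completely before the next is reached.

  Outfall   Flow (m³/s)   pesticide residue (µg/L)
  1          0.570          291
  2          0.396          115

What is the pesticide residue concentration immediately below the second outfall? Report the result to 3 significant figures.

After outfall 1: Q = 6.100 + 0.5700 = 6.670 m³/s; C = (6.100·0.2100 + 0.5700·291.0)/6.670 = 25.06 µg/L.
After outfall 2: Q = 6.670 + 0.3960 = 7.066 m³/s; C = (6.670·25.06 + 0.3960·115.0)/7.066 = 30.10 µg/L.

30.1 µg/L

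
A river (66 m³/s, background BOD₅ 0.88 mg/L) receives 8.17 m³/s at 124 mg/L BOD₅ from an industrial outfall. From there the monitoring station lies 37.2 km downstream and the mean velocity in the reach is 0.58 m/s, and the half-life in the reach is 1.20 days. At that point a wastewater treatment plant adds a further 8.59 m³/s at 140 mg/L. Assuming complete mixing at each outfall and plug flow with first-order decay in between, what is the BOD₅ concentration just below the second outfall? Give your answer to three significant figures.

23.0 mg/L

Conservation of mass: C = (66.00·0.8800 + 8.170·124.0) / 74.17 = 1071/74.17 = 14.44 mg/L; combined flow 74.17 m³/s.
Travel time t = 37.2·1000 / 0.58 = 64140 s = 17.82 h.
Half-life 1.20 d → k = ln 2 / 1.20 = 0.5776 d⁻¹.
After decay, C = 14.44 × e^(−kt) = 14.44 × 0.6513 = 9.406 mg/L.
Second outfall: C = (74.17·9.406 + 8.590·140.0)/82.76 = 22.96 mg/L.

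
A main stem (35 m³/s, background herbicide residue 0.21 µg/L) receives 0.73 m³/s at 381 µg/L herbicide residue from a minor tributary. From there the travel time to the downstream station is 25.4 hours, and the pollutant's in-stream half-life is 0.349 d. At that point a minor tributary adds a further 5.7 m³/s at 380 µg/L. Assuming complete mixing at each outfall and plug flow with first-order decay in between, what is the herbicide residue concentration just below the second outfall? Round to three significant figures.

53.1 µg/L

Flow-weighted average: C = (35.00·0.2100 + 0.7300·381.0) / 35.73 = 285.5/35.73 = 7.990 µg/L; combined flow 35.73 m³/s.
Half-life 0.349 d → k = ln 2 / 0.349 = 1.986 d⁻¹.
Applying C = C₀e^(−kt): 7.990 × 0.1222 = 0.9765 µg/L.
At the second outfall, C = (35.73·0.9765 + 5.700·380.0) / (35.73 + 5.700) = 53.12 µg/L.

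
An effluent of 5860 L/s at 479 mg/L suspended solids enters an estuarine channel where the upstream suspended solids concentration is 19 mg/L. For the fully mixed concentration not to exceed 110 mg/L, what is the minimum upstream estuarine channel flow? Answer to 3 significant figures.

23800 L/s

Set C_mix = 110: (Q·19.00 + 5860·479.0) / (Q + 5860) = 110
→ Q = 5860·(479.0 − 110)/(110 − 19.00) = 23760 L/s.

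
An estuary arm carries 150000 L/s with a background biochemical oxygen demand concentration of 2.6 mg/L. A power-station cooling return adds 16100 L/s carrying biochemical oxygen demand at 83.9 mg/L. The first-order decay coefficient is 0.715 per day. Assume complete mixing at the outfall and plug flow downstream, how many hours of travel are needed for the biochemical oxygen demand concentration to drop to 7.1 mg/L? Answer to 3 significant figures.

13.1 h

Mass balance: C = (150000·2.600 + 16100·83.90) / 166100 = 1741000/166100 = 10.48 mg/L.
10.48·exp(−k·t) = 7.1 → t = ln(10.48/7.1)/k = 47060 s = 13.07 h.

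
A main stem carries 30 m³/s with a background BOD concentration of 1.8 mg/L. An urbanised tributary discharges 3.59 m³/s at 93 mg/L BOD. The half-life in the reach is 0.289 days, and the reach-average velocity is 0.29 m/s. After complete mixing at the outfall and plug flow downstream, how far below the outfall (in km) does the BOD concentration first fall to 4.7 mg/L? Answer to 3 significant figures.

Conservation of mass: C = (30.00·1.800 + 3.590·93.00) / 33.59 = 387.9/33.59 = 11.55 mg/L.
Half-life 0.289 d → k = ln 2 / 0.289 = 2.398 d⁻¹.
Set 11.55·exp(−k·t) = 4.7 → t = ln(11.55/4.7)/k = 32380 s = 8.995 h.
Distance = v·t = 0.29·32380 = 9390 m = 9.390 km.

9.39 km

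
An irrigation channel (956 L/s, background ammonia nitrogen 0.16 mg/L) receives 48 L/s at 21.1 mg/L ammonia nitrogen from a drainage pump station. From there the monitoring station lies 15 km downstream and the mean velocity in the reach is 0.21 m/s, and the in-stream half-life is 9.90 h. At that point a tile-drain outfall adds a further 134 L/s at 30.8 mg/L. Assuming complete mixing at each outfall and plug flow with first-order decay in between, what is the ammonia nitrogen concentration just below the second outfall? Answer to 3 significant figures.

3.88 mg/L

Conservation of mass: C = (956.0·0.1600 + 48.00·21.10) / 1004 = 1166/1004 = 1.161 mg/L; combined flow 1004 L/s.
Travel time t = 15·1000 / 0.21 = 71430 s = 19.84 h.
Half-life 9.90 h → k = ln 2 / 9.90 = 0.07001 h⁻¹ = 1.680 d⁻¹.
After decay, C = 1.161 × e^(−kt) = 1.161 × 0.2493 = 0.2894 mg/L.
At the second outfall, C = (1004·0.2894 + 134.0·30.80) / (1004 + 134.0) = 3.882 mg/L.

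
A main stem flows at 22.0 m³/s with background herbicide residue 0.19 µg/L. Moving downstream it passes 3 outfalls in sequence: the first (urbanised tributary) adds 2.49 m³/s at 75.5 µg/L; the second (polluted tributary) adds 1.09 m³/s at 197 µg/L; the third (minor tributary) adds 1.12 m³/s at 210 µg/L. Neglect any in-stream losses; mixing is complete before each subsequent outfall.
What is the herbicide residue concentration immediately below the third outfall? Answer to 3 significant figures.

24.0 µg/L

Outfall 1: combined Q = 24.49 m³/s; C = (22.00·0.1900 + 2.490·75.50)/24.49 = 7.847 µg/L.
Outfall 2: combined Q = 25.58 m³/s; C = (24.49·7.847 + 1.090·197.0)/25.58 = 15.91 µg/L.
Outfall 3: combined Q = 26.70 m³/s; C = (25.58·15.91 + 1.120·210.0)/26.70 = 24.05 µg/L.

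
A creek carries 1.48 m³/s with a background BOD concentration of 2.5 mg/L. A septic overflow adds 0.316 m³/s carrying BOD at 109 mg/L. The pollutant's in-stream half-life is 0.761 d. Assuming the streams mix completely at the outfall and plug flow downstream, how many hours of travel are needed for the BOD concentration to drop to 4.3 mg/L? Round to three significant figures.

42.1 h

Mass balance: C = (1.480·2.500 + 0.3160·109.0) / 1.796 = 38.14/1.796 = 21.24 mg/L.
Half-life 0.761 d → k = ln 2 / 0.761 = 0.9108 d⁻¹.
21.24·exp(−k·t) = 4.3 → t = ln(21.24/4.3)/k = 151500 s = 42.09 h.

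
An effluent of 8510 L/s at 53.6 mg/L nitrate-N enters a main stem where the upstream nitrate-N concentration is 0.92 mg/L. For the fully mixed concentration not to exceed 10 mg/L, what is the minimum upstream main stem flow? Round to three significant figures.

40900 L/s

Set C_mix = 10: (Q·0.9200 + 8510·53.60) / (Q + 8510) = 10
→ Q = 8510·(53.60 − 10)/(10 − 0.9200) = 40860 L/s.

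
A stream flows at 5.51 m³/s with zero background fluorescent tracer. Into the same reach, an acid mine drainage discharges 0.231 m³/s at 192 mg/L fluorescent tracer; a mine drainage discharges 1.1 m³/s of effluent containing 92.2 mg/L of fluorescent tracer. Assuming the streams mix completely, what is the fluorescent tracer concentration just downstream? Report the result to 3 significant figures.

21.3 mg/L

Mass balance: C = (5.510·0 + 0.2310·192.0 + 1.100·92.20) / 6.841 = 145.8/6.841 = 21.31 mg/L.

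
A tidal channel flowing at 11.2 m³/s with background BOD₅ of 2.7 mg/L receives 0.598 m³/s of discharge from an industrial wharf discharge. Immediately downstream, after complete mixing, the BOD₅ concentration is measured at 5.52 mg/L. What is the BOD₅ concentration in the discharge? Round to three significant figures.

Mass balance: 11.20·2.700 + 0.5980·Cₑ = 11.80·5.520
→ Cₑ = (11.80·5.520 − 11.20·2.700) / 0.5980 = 58.34 mg/L.

58.3 mg/L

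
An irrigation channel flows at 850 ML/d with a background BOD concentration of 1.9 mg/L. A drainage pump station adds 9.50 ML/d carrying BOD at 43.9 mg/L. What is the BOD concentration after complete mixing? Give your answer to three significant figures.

Conservation of mass: C = (850.0·1.900 + 9.500·43.90) / 859.5 = 2032/859.5 = 2.364 mg/L.

2.36 mg/L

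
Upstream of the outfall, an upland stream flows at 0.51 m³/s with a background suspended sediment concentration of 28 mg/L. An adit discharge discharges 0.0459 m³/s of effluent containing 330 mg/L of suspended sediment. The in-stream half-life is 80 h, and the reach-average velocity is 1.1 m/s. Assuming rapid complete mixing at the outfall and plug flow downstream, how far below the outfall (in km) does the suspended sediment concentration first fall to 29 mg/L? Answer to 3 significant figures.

Conservation of mass: C = (0.5100·28.00 + 0.04590·330.0) / 0.5559 = 29.43/0.5559 = 52.94 mg/L.
Half-life 80 h → k = ln 2 / 80 = 0.008664 h⁻¹ = 0.2079 d⁻¹.
Set 52.94·exp(−k·t) = 29 → t = ln(52.94/29)/k = 250000 s = 69.46 h.
Distance = v·t = 1.1·250000 = 275000 m = 275.0 km.

275 km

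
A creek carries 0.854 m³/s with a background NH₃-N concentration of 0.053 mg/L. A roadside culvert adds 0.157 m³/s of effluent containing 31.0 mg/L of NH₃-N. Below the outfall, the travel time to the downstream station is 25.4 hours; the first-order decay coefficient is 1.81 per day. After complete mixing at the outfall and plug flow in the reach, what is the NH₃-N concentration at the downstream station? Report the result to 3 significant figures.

0.715 mg/L

Flow-weighted average: C = (0.8540·0.05300 + 0.1570·31.00) / 1.011 = 4.912/1.011 = 4.859 mg/L.
Decay over the reach: 4.859·exp(−kt) = 4.859·0.1473 = 0.7155 mg/L.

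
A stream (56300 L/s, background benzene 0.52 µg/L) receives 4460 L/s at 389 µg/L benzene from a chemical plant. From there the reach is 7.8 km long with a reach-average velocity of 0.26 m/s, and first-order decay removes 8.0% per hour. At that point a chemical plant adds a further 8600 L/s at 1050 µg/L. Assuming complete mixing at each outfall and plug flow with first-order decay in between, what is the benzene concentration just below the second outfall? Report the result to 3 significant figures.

143 µg/L

Mass balance: C = (56300·0.5200 + 4460·389.0) / 60760 = 1764000/60760 = 29.04 µg/L; combined flow 60760 L/s.
Travel time t = 7.8·1000 / 0.26 = 30000 s = 8.333 h.
8.0%/h lost → k = −ln(1 − 0.08) = 0.08338 h⁻¹.
Applying C = C₀e^(−kt): 29.04 × 0.4992 = 14.49 µg/L.
Second outfall: C = (60760·14.49 + 8600·1050)/69360 = 142.9 µg/L.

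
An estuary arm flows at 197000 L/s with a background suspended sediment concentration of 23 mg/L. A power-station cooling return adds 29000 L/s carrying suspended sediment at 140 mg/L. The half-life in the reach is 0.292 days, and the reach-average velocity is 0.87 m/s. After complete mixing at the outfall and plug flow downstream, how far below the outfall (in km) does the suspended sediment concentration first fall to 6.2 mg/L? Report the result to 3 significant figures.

Flow-weighted average: C = (197000·23.00 + 29000·140.0) / 226000 = 8591000/226000 = 38.01 mg/L.
Half-life 0.292 d → k = ln 2 / 0.292 = 2.374 d⁻¹.
Set 38.01·exp(−k·t) = 6.2 → t = ln(38.01/6.2)/k = 66000 s = 18.33 h.
Distance = v·t = 0.87·66000 = 57420 m = 57.42 km.

57.4 km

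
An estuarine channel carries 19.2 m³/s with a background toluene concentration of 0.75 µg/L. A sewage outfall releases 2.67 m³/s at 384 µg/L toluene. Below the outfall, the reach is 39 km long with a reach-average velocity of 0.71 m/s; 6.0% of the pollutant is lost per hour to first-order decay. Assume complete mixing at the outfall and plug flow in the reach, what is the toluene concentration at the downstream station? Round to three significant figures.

Mass balance: C = (19.20·0.7500 + 2.670·384.0) / 21.87 = 1040/21.87 = 47.54 µg/L.
Travel time t = 39·1000 / 0.71 = 54930 s = 15.26 h.
6.0%/h lost → k = −ln(1 − 0.06) = 0.06188 h⁻¹.
After decay, C = 47.54 × e^(−kt) = 47.54 × 0.3890 = 18.49 µg/L.

18.5 µg/L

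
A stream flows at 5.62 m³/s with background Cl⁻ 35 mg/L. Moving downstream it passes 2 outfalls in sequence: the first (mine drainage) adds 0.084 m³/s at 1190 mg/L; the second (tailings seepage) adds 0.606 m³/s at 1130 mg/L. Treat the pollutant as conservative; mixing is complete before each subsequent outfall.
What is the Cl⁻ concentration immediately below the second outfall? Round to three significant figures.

Below outfall 1: Q → 5.704 m³/s, C = (5.620·35.00 + 0.08400·1190)/5.704 = 52.01 mg/L.
Below outfall 2: Q → 6.310 m³/s, C = (5.704·52.01 + 0.6060·1130)/6.310 = 155.5 mg/L.

156 mg/L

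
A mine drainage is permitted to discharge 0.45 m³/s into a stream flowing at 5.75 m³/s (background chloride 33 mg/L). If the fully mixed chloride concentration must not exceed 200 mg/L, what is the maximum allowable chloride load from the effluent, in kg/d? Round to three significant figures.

90700 kg/d

Mass balance at the limit: 5.750·33.00 + 0.4500·Cₑ = 6.200·200 → Cₑ = 2334 mg/L.
Load = 0.4500 m³/s × 2334 g/m³ × 86 400 s/d = 90740 kg/d.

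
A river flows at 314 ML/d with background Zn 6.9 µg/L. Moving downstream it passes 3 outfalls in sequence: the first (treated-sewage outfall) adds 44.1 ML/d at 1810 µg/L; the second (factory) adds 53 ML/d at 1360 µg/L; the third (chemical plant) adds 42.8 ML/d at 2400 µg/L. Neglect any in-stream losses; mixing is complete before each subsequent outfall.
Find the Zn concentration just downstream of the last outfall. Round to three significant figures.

566 µg/L

After outfall 1: Q = 314.0 + 44.10 = 358.1 ML/d; C = (314.0·6.900 + 44.10·1810)/358.1 = 229.0 µg/L.
After outfall 2: Q = 358.1 + 53.00 = 411.1 ML/d; C = (358.1·229.0 + 53.00·1360)/411.1 = 374.8 µg/L.
After outfall 3: Q = 411.1 + 42.80 = 453.9 ML/d; C = (411.1·374.8 + 42.80·2400)/453.9 = 565.7 µg/L.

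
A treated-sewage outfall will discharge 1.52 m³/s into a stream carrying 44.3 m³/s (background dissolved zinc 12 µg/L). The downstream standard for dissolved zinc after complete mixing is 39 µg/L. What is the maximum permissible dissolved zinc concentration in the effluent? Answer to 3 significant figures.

At the limit, (Qr·Cr + Qe·Cₑ)/(Qr + Qe) = 39:
Cₑ = (45.82·39 − 44.30·12.00) / 1.520 = 825.9 µg/L.

826 µg/L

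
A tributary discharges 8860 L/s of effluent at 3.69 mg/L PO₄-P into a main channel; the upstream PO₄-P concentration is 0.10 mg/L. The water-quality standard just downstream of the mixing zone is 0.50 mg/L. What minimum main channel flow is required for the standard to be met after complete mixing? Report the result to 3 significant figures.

70700 L/s

Set C_mix = 0.50: (Q·0.1000 + 8860·3.690) / (Q + 8860) = 0.50
→ Q = 8860·(3.690 − 0.50)/(0.50 − 0.1000) = 70660 L/s.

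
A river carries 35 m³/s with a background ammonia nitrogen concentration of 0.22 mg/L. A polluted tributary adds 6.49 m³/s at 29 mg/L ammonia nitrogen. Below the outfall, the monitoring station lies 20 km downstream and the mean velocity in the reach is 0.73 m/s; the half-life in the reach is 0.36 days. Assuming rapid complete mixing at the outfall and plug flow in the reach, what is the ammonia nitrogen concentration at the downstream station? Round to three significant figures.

2.56 mg/L

Conservation of mass: C = (35.00·0.2200 + 6.490·29.00) / 41.49 = 195.9/41.49 = 4.722 mg/L.
Travel time t = 20·1000 / 0.73 = 27400 s = 7.610 h.
Half-life 0.36 d → k = ln 2 / 0.36 = 1.925 d⁻¹.
Decay over the reach: 4.722·exp(−kt) = 4.722·0.5431 = 2.564 mg/L.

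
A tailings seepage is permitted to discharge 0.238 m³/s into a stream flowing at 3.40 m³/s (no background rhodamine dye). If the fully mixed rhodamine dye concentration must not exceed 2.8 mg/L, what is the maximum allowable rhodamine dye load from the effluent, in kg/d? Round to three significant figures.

Mass balance at the limit: 3.400·0 + 0.2380·Cₑ = 3.638·2.8 → Cₑ = 42.80 mg/L.
Load = 0.2380 m³/s × 42.80 g/m³ × 86 400 s/d = 880.1 kg/d.

880 kg/d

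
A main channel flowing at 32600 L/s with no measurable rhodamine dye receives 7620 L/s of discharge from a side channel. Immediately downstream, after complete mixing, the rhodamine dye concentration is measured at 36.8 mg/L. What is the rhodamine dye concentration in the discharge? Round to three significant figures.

Mass balance: 32600·0 + 7620·Cₑ = 40220·36.80
→ Cₑ = (40220·36.80 − 32600·0) / 7620 = 194.2 mg/L.

194 mg/L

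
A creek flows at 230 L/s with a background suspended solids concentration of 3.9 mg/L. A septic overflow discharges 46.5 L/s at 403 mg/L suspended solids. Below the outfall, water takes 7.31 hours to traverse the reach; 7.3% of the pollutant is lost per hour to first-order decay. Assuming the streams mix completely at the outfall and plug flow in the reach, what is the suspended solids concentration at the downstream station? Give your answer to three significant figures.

Flow-weighted average: C = (230.0·3.900 + 46.50·403.0) / 276.5 = 19640/276.5 = 71.02 mg/L.
7.3%/h lost → k = −ln(1 − 0.073) = 0.07580 h⁻¹.
Applying C = C₀e^(−kt): 71.02 × 0.5746 = 40.81 mg/L.

40.8 mg/L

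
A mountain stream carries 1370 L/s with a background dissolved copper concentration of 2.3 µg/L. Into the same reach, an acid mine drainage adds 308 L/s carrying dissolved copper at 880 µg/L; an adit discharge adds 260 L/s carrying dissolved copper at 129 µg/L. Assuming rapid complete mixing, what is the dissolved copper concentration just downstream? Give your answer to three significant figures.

159 µg/L

After mixing, C = (1370·2.300 + 308.0·880.0 + 260.0·129.0) / 1938 = 307700/1938 = 158.8 µg/L.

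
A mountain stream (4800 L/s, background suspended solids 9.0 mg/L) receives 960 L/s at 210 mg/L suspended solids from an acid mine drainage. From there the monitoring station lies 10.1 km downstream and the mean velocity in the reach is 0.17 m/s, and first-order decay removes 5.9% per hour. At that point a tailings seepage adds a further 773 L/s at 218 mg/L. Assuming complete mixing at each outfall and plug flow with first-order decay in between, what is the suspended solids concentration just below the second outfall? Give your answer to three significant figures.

Mixed concentration C = ΣQC/ΣQ = (4800·9.000 + 960.0·210.0) / 5760 = 244800/5760 = 42.50 mg/L; combined flow 5760 L/s.
Travel time t = 10.1·1000 / 0.17 = 59410 s = 16.50 h.
5.9%/h lost → k = −ln(1 − 0.059) = 0.06081 h⁻¹.
Applying C = C₀e^(−kt): 42.50 × 0.3666 = 15.58 mg/L.
Second outfall: C = (5760·15.58 + 773.0·218.0)/6533 = 39.53 mg/L.

39.5 mg/L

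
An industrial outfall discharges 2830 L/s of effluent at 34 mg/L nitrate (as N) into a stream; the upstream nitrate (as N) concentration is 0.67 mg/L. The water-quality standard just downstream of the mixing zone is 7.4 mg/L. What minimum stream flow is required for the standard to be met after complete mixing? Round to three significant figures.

11200 L/s

Set C_mix = 7.4: (Q·0.6700 + 2830·34.00) / (Q + 2830) = 7.4
→ Q = 2830·(34.00 − 7.4)/(7.4 − 0.6700) = 11190 L/s.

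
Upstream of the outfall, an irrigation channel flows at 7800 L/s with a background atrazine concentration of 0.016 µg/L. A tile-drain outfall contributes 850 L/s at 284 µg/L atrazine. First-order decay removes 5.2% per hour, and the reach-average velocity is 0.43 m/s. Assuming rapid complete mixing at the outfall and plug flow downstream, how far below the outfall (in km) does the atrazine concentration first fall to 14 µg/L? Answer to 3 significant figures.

Conservation of mass: C = (7800·0.01600 + 850.0·284.0) / 8650 = 241500/8650 = 27.92 µg/L.
5.2%/h lost → k = −ln(1 − 0.052) = 0.05340 h⁻¹.
Set 27.92·exp(−k·t) = 14 → t = ln(27.92/14)/k = 46540 s = 12.93 h.
Distance = v·t = 0.43·46540 = 20010 m = 20.01 km.

20.0 km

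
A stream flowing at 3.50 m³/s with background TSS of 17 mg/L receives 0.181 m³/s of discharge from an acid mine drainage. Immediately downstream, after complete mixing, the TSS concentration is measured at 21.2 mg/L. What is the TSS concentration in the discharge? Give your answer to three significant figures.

102 mg/L

Mass balance: 3.500·17.00 + 0.1810·Cₑ = 3.681·21.20
→ Cₑ = (3.681·21.20 − 3.500·17.00) / 0.1810 = 102.4 mg/L.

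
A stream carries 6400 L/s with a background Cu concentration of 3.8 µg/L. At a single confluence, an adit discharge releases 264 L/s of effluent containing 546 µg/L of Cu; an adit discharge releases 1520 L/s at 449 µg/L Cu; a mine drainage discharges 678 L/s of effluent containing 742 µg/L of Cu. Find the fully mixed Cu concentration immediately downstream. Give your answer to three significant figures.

Flow-weighted average: C = (6400·3.800 + 264.0·546.0 + 1520·449.0 + 678.0·742.0) / 8862 = 1354000/8862 = 152.8 µg/L.

153 µg/L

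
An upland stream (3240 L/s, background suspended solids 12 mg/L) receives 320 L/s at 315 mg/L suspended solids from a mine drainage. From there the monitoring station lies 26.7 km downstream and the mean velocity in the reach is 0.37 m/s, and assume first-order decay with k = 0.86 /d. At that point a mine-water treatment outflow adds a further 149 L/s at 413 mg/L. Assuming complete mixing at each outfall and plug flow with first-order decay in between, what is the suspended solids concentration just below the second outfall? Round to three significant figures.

Mass balance: C = (3240·12.00 + 320.0·315.0) / 3560 = 139700/3560 = 39.24 mg/L; combined flow 3560 L/s.
Travel time t = 26.7·1000 / 0.37 = 72160 s = 20.05 h.
Decay over the reach: 39.24·exp(−kt) = 39.24·0.4876 = 19.13 mg/L.
Second outfall: C = (3560·19.13 + 149.0·413.0)/3709 = 34.95 mg/L.

35.0 mg/L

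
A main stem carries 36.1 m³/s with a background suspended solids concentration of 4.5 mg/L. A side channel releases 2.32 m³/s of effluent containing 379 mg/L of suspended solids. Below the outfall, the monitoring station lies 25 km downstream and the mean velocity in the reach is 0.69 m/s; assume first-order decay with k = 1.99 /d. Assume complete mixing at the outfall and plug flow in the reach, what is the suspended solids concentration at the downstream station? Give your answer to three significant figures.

Flow-weighted average: C = (36.10·4.500 + 2.320·379.0) / 38.42 = 1042/38.42 = 27.11 mg/L.
Travel time t = 25·1000 / 0.69 = 36230 s = 10.06 h.
After decay, C = 27.11 × e^(−kt) = 27.11 × 0.4341 = 11.77 mg/L.

11.8 mg/L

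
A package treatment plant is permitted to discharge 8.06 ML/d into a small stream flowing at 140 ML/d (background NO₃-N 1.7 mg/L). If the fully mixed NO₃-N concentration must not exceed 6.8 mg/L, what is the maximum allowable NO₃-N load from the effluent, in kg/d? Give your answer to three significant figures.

769 kg/d

Mass balance at the limit: 140.0·1.700 + 8.060·Cₑ = 148.1·6.8 → Cₑ = 95.39 mg/L.
8.060 ML/d = 0.09329 m³/s. Load = 0.09329 m³/s × 95.39 g/m³ × 86 400 s/d = 768.8 kg/d.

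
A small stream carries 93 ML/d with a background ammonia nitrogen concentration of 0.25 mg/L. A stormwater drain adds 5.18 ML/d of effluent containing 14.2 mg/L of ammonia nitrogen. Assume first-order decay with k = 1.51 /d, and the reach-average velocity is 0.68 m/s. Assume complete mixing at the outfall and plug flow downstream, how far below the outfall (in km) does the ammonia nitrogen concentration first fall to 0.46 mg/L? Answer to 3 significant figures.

Mass balance: C = (93.00·0.2500 + 5.180·14.20) / 98.18 = 96.81/98.18 = 0.9860 mg/L.
Set 0.9860·exp(−k·t) = 0.46 → t = ln(0.9860/0.46)/k = 43630 s = 12.12 h.
Distance = v·t = 0.68·43630 = 29670 m = 29.67 km.

29.7 km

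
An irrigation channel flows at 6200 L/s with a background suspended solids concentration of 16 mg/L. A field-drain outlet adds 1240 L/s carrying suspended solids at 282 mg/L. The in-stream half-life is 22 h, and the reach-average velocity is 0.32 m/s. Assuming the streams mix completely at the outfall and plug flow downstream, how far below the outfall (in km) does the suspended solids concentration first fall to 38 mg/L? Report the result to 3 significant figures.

Flow-weighted average: C = (6200·16.00 + 1240·282.0) / 7440 = 448900/7440 = 60.33 mg/L.
Half-life 22 h → k = ln 2 / 22 = 0.03151 h⁻¹ = 0.7562 d⁻¹.
Set 60.33·exp(−k·t) = 38 → t = ln(60.33/38)/k = 52820 s = 14.67 h.
Distance = v·t = 0.32·52820 = 16900 m = 16.90 km.

16.9 km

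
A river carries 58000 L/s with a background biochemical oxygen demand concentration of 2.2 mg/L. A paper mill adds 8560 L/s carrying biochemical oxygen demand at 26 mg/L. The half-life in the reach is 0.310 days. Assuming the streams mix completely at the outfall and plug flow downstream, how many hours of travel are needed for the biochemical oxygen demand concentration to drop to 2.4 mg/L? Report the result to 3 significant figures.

8.42 h

Mixed concentration C = ΣQC/ΣQ = (58000·2.200 + 8560·26.00) / 66560 = 350200/66560 = 5.261 mg/L.
Half-life 0.310 d → k = ln 2 / 0.310 = 2.236 d⁻¹.
5.261·exp(−k·t) = 2.4 → t = ln(5.261/2.4)/k = 30330 s = 8.424 h.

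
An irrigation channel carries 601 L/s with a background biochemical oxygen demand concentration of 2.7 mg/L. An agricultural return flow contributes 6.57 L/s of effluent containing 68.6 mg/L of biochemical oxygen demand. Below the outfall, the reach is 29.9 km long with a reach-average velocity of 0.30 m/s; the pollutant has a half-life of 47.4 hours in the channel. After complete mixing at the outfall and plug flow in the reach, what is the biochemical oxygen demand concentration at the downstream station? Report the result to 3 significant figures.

Conservation of mass: C = (601.0·2.700 + 6.570·68.60) / 607.6 = 2073/607.6 = 3.413 mg/L.
Travel time t = 29.9·1000 / 0.30 = 99670 s = 27.69 h.
Half-life 47.4 h → k = ln 2 / 47.4 = 0.01462 h⁻¹ = 0.3510 d⁻¹.
After decay, C = 3.413 × e^(−kt) = 3.413 × 0.6671 = 2.276 mg/L.

2.28 mg/L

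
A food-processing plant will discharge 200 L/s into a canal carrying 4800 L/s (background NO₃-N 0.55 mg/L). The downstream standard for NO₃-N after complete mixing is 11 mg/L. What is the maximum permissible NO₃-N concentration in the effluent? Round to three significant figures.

At the limit, (Qr·Cr + Qe·Cₑ)/(Qr + Qe) = 11:
Cₑ = (5000·11 − 4800·0.5500) / 200.0 = 261.8 mg/L.

262 mg/L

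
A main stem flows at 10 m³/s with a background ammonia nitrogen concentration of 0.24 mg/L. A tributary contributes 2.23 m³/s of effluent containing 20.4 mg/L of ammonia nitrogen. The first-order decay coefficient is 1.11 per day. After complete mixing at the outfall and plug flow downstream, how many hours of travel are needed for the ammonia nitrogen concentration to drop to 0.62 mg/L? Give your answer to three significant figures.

Conservation of mass: C = (10.00·0.2400 + 2.230·20.40) / 12.23 = 47.89/12.23 = 3.916 mg/L.
3.916·exp(−k·t) = 0.62 → t = ln(3.916/0.62)/k = 143500 s = 39.85 h.

39.9 h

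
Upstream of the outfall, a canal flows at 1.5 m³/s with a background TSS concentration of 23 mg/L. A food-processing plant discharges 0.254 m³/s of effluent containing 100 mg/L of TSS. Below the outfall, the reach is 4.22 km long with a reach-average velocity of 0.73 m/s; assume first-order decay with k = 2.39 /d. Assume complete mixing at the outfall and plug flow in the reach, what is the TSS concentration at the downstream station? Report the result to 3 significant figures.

29.1 mg/L

After mixing, C = (1.500·23.00 + 0.2540·100.0) / 1.754 = 59.90/1.754 = 34.15 mg/L.
Travel time t = 4.22·1000 / 0.73 = 5781 s = 1.606 h.
After decay, C = 34.15 × e^(−kt) = 34.15 × 0.8522 = 29.10 mg/L.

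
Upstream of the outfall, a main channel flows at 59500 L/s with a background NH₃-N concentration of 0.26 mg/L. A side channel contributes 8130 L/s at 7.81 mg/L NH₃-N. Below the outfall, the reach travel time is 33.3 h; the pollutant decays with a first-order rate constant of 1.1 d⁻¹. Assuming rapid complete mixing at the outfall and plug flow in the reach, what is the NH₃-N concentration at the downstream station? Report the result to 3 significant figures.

Flow-weighted average: C = (59500·0.2600 + 8130·7.810) / 67630 = 78970/67630 = 1.168 mg/L.
Applying C = C₀e^(−kt): 1.168 × 0.2173 = 0.2538 mg/L.

0.254 mg/L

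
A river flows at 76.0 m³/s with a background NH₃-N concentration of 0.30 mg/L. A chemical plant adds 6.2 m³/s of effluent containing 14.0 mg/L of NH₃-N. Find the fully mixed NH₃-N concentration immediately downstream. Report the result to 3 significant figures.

Conservation of mass: C = (76.00·0.3000 + 6.200·14.00) / 82.20 = 109.6/82.20 = 1.333 mg/L.

1.33 mg/L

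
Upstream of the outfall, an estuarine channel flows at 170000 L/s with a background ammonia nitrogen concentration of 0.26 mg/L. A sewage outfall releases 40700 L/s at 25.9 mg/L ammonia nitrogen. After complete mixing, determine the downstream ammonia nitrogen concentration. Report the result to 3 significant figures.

Flow-weighted average: C = (170000·0.2600 + 40700·25.90) / 210700 = 1098000/210700 = 5.213 mg/L.

5.21 mg/L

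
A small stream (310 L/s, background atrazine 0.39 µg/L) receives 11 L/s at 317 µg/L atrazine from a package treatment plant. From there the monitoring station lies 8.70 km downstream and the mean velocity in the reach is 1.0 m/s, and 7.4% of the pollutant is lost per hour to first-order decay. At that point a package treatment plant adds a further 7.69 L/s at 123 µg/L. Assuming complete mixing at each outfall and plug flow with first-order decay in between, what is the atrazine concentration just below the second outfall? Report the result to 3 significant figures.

Mixed concentration C = ΣQC/ΣQ = (310.0·0.3900 + 11.00·317.0) / 321.0 = 3608/321.0 = 11.24 µg/L; combined flow 321.0 L/s.
Travel time t = 8.70·1000 / 1.0 = 8700 s = 2.417 h.
7.4%/h lost → k = −ln(1 − 0.074) = 0.07688 h⁻¹.
After decay, C = 11.24 × e^(−kt) = 11.24 × 0.8304 = 9.334 µg/L.
Second outfall: C = (321.0·9.334 + 7.690·123.0)/328.7 = 11.99 µg/L.

12.0 µg/L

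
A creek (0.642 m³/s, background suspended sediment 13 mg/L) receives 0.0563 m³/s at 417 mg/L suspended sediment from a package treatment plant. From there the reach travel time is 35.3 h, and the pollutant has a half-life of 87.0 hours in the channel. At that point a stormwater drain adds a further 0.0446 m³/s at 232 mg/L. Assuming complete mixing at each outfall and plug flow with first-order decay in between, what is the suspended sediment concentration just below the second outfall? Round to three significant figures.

46.3 mg/L

Mass balance: C = (0.6420·13.00 + 0.05630·417.0) / 0.6983 = 31.82/0.6983 = 45.57 mg/L; combined flow 0.6983 m³/s.
Half-life 87.0 h → k = ln 2 / 87.0 = 0.007967 h⁻¹ = 0.1912 d⁻¹.
Applying C = C₀e^(−kt): 45.57 × 0.7548 = 34.40 mg/L.
Second outfall: C = (0.6983·34.40 + 0.04460·232.0)/0.7429 = 46.26 mg/L.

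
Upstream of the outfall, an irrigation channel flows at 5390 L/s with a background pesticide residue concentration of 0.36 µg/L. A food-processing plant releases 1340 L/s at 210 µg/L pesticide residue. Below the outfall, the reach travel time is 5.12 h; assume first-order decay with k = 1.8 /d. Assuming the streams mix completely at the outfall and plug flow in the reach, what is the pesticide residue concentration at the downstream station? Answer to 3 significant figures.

Flow-weighted average: C = (5390·0.3600 + 1340·210.0) / 6730 = 283300/6730 = 42.10 µg/L.
First-order decay: C = 42.10·exp(−k·t) = 42.10·0.6811 = 28.68 µg/L.

28.7 µg/L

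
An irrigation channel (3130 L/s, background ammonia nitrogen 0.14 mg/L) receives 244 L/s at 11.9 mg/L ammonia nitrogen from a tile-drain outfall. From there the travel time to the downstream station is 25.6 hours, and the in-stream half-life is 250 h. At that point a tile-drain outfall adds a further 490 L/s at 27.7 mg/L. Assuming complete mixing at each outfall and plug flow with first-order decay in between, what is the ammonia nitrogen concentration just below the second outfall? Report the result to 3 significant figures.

Mixed concentration C = ΣQC/ΣQ = (3130·0.1400 + 244.0·11.90) / 3374 = 3342/3374 = 0.9905 mg/L; combined flow 3374 L/s.
Half-life 250 h → k = ln 2 / 250 = 0.002773 h⁻¹ = 0.06654 d⁻¹.
After decay, C = 0.9905 × e^(−kt) = 0.9905 × 0.9315 = 0.9226 mg/L.
Second outfall: C = (3374·0.9226 + 490.0·27.70)/3864 = 4.318 mg/L.

4.32 mg/L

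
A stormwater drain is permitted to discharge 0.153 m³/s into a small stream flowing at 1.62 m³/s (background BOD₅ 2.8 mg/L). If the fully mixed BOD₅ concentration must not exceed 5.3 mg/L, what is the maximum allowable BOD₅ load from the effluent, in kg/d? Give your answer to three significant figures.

Mass balance at the limit: 1.620·2.800 + 0.1530·Cₑ = 1.773·5.3 → Cₑ = 31.77 mg/L.
Load = 0.1530 m³/s × 31.77 g/m³ × 86 400 s/d = 420.0 kg/d.

420 kg/d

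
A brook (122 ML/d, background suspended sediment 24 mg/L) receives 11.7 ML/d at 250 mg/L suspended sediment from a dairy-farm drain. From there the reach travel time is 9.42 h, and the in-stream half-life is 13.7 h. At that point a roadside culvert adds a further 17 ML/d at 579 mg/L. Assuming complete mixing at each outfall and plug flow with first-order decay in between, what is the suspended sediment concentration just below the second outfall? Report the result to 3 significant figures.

Conservation of mass: C = (122.0·24.00 + 11.70·250.0) / 133.7 = 5853/133.7 = 43.78 mg/L; combined flow 133.7 ML/d.
Half-life 13.7 h → k = ln 2 / 13.7 = 0.05059 h⁻¹ = 1.214 d⁻¹.
After decay, C = 43.78 × e^(−kt) = 43.78 × 0.6209 = 27.18 mg/L.
Second outfall: C = (133.7·27.18 + 17.00·579.0)/150.7 = 89.43 mg/L.

89.4 mg/L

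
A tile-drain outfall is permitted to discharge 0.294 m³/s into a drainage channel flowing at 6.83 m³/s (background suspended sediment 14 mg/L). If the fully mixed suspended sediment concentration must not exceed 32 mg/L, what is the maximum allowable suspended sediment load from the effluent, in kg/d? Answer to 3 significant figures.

11400 kg/d

Mass balance at the limit: 6.830·14.00 + 0.2940·Cₑ = 7.124·32 → Cₑ = 450.2 mg/L.
Load = 0.2940 m³/s × 450.2 g/m³ × 86 400 s/d = 11430 kg/d.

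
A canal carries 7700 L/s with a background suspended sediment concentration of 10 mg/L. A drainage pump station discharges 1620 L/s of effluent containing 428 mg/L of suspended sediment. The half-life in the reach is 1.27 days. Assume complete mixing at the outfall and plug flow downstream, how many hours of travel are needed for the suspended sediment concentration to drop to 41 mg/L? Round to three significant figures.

30.8 h

Conservation of mass: C = (7700·10.00 + 1620·428.0) / 9320 = 770400/9320 = 82.66 mg/L.
Half-life 1.27 d → k = ln 2 / 1.27 = 0.5458 d⁻¹.
82.66·exp(−k·t) = 41 → t = ln(82.66/41)/k = 111000 s = 30.83 h.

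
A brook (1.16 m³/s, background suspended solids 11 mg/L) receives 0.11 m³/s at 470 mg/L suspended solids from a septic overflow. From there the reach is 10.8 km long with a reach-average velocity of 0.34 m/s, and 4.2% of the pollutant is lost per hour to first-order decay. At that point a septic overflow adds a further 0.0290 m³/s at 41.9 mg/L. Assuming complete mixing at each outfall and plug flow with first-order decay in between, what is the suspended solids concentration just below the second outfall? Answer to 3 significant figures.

Conservation of mass: C = (1.160·11.00 + 0.1100·470.0) / 1.270 = 64.46/1.270 = 50.76 mg/L; combined flow 1.270 m³/s.
Travel time t = 10.8·1000 / 0.34 = 31760 s = 8.824 h.
4.2%/h lost → k = −ln(1 − 0.042) = 0.04291 h⁻¹.
Applying C = C₀e^(−kt): 50.76 × 0.6848 = 34.76 mg/L.
At the second outfall, C = (1.270·34.76 + 0.02900·41.90) / (1.270 + 0.02900) = 34.92 mg/L.

34.9 mg/L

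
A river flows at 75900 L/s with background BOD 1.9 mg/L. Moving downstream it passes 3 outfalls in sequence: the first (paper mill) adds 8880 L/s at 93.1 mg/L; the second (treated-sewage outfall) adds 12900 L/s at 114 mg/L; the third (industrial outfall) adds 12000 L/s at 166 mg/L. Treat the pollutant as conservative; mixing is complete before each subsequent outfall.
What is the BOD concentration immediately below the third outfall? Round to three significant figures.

Outfall 1: combined Q = 84780 L/s; C = (75900·1.900 + 8880·93.10)/84780 = 11.45 mg/L.
Outfall 2: combined Q = 97680 L/s; C = (84780·11.45 + 12900·114.0)/97680 = 25.00 mg/L.
Outfall 3: combined Q = 109700 L/s; C = (97680·25.00 + 12000·166.0)/109700 = 40.42 mg/L.

40.4 mg/L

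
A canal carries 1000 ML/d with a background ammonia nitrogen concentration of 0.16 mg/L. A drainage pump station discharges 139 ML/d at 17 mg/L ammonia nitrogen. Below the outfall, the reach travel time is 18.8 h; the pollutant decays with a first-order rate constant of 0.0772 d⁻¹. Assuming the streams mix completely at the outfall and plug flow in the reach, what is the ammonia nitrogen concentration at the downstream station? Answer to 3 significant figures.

Mass balance: C = (1000·0.1600 + 139.0·17.00) / 1139 = 2523/1139 = 2.215 mg/L.
After decay, C = 2.215 × e^(−kt) = 2.215 × 0.9413 = 2.085 mg/L.

2.09 mg/L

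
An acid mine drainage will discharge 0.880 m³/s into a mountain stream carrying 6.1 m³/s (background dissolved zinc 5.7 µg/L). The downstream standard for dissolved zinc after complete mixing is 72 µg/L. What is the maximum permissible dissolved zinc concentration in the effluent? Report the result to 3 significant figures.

At the limit, (Qr·Cr + Qe·Cₑ)/(Qr + Qe) = 72:
Cₑ = (6.980·72 − 6.100·5.700) / 0.8800 = 531.6 µg/L.

532 µg/L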